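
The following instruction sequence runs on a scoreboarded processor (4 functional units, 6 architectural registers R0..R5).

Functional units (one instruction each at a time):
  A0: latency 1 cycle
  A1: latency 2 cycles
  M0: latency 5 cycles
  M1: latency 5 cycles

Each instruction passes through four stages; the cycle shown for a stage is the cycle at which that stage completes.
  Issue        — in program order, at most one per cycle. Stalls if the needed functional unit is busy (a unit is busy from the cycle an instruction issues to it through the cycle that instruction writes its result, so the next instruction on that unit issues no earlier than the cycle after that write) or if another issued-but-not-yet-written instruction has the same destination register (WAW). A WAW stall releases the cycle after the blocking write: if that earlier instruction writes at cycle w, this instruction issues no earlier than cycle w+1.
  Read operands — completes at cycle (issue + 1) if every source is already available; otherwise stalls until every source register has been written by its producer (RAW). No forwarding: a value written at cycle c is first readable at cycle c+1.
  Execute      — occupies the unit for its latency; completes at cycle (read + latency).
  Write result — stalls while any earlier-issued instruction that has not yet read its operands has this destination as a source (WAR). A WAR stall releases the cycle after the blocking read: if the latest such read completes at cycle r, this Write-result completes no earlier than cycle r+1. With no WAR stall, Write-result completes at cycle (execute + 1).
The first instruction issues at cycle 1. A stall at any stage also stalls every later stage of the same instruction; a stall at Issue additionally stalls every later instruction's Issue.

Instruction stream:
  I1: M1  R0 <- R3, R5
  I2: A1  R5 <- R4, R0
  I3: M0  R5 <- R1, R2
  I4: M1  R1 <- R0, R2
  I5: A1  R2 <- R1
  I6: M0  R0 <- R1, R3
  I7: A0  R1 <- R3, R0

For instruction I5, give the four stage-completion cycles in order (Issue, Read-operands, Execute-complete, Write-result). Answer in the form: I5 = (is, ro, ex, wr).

cycle 1: I1→M1
cycle 2: I1 RO, I2→A1
cycle 7: I1 EX
cycle 8: I1 WR R0
cycle 9: I2 RO
cycle 11: I2 EX
cycle 12: I2 WR R5
cycle 13: I3→M0
cycle 14: I3 RO, I4→M1
cycle 15: I4 RO, I5→A1
cycle 19: I3 EX
cycle 20: I3 WR R5, I4 EX
cycle 21: I4 WR R1, I6→M0
cycle 22: I5 RO, I6 RO, I7→A0
cycle 24: I5 EX
cycle 25: I5 WR R2
cycle 27: I6 EX
cycle 28: I6 WR R0
cycle 29: I7 RO
cycle 30: I7 EX
cycle 31: I7 WR R1

I5 = (15, 22, 24, 25)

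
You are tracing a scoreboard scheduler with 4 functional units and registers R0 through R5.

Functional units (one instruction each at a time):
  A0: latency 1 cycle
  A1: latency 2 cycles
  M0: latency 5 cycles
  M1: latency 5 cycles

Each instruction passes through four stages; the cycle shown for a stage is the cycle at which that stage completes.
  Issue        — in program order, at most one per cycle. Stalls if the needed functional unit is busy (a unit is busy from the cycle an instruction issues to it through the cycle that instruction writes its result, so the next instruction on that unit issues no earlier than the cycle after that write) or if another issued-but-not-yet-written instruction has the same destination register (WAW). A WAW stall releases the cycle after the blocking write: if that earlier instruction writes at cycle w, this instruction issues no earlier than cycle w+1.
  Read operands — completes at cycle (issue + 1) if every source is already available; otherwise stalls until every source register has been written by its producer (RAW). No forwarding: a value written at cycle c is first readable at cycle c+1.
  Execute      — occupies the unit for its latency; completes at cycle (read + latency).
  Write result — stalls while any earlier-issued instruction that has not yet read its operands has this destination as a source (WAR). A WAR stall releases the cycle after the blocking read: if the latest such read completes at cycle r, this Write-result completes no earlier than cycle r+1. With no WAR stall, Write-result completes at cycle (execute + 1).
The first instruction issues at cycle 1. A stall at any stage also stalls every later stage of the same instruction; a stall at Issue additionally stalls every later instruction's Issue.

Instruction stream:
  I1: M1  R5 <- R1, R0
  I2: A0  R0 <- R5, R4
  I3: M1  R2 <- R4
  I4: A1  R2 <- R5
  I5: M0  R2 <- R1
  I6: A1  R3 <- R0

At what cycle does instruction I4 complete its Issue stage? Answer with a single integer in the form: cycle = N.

t=1  I1 dispatched to M1
t=2  I1 operands ready; I2 dispatched to A0
t=7  I1 complete
t=8  R5←I1
t=9  I2 operands ready; I3 dispatched to M1
t=10  I2 complete; I3 operands ready
t=11  R0←I2
t=15  I3 complete
t=16  R2←I3
t=17  I4 dispatched to A1
t=18  I4 operands ready
t=20  I4 complete
t=21  R2←I4
t=22  I5 dispatched to M0
t=23  I5 operands ready; I6 dispatched to A1
t=24  I6 operands ready
t=26  I6 complete
t=27  R3←I6
t=28  I5 complete
t=29  R2←I5

cycle = 17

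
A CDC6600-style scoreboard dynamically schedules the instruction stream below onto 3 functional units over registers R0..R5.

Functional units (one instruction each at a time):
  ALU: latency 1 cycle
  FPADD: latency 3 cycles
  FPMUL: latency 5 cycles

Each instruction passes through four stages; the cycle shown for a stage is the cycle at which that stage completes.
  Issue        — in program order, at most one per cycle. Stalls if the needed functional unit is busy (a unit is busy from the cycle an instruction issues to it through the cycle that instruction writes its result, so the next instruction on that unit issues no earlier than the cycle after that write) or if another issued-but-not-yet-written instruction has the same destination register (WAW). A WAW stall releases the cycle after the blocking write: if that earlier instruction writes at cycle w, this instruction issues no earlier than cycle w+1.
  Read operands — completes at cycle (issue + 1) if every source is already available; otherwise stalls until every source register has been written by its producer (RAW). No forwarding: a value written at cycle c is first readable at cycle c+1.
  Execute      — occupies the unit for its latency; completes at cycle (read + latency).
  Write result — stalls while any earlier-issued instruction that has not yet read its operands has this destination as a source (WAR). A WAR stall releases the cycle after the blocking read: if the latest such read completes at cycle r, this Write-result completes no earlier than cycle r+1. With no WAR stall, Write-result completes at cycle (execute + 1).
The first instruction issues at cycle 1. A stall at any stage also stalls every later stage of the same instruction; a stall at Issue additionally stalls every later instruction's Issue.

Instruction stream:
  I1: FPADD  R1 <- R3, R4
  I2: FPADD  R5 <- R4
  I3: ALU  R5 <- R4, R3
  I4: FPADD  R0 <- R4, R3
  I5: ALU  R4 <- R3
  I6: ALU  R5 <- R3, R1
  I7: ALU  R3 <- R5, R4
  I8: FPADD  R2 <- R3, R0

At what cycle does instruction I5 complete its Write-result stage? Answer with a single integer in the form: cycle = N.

cycle = 20

cycle 1: I1 issues→FPADD
cycle 2: I1 reads
cycle 5: I1 exec-done
cycle 6: I1 writes R1
cycle 7: I2 issues→FPADD
cycle 8: I2 reads
cycle 11: I2 exec-done
cycle 12: I2 writes R5
cycle 13: I3 issues→ALU
cycle 14: I3 reads | I4 issues→FPADD
cycle 15: I3 exec-done | I4 reads
cycle 16: I3 writes R5
cycle 17: I5 issues→ALU
cycle 18: I4 exec-done | I5 reads
cycle 19: I4 writes R0 | I5 exec-done
cycle 20: I5 writes R4
cycle 21: I6 issues→ALU
cycle 22: I6 reads
cycle 23: I6 exec-done
cycle 24: I6 writes R5
cycle 25: I7 issues→ALU
cycle 26: I7 reads | I8 issues→FPADD
cycle 27: I7 exec-done
cycle 28: I7 writes R3
cycle 29: I8 reads
cycle 32: I8 exec-done
cycle 33: I8 writes R2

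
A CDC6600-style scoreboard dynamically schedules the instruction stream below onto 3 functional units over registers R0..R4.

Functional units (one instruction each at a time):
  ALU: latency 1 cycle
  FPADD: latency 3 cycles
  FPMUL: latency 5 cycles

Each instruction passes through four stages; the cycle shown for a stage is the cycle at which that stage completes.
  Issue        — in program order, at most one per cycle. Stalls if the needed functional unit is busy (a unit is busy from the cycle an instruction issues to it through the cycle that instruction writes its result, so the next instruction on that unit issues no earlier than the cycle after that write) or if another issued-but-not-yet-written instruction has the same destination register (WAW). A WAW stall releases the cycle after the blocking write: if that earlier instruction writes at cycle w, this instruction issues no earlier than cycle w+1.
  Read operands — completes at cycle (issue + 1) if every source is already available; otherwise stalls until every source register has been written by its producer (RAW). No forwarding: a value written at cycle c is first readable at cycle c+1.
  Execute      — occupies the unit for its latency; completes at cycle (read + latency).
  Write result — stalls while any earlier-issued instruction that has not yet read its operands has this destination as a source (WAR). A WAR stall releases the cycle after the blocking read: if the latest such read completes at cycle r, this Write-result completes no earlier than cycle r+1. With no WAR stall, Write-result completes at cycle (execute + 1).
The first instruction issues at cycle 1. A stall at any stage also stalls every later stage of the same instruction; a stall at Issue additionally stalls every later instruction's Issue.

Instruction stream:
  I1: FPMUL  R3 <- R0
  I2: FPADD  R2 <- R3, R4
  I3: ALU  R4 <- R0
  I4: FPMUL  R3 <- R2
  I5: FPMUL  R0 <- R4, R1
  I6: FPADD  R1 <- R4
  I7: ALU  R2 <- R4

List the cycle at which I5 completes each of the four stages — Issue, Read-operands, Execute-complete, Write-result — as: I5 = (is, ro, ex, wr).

I5 = (21, 22, 27, 28)

I1  is:1  ro:2  ex:7  wr:8
I2  is:2  ro:9  ex:12  wr:13  — RAW R3: wait I1 write@8
I3  is:3  ro:4  ex:5  wr:10  — WAR R4: wait I2 read@9
I4  is:9  ro:14  ex:19  wr:20  — struct: FPMUL busy until I1 writes@8, RAW R2: wait I2 write@13
I5  is:21  ro:22  ex:27  wr:28  — struct: FPMUL busy until I4 writes@20
I6  is:22  ro:23  ex:26  wr:27
I7  is:23  ro:24  ex:25  wr:26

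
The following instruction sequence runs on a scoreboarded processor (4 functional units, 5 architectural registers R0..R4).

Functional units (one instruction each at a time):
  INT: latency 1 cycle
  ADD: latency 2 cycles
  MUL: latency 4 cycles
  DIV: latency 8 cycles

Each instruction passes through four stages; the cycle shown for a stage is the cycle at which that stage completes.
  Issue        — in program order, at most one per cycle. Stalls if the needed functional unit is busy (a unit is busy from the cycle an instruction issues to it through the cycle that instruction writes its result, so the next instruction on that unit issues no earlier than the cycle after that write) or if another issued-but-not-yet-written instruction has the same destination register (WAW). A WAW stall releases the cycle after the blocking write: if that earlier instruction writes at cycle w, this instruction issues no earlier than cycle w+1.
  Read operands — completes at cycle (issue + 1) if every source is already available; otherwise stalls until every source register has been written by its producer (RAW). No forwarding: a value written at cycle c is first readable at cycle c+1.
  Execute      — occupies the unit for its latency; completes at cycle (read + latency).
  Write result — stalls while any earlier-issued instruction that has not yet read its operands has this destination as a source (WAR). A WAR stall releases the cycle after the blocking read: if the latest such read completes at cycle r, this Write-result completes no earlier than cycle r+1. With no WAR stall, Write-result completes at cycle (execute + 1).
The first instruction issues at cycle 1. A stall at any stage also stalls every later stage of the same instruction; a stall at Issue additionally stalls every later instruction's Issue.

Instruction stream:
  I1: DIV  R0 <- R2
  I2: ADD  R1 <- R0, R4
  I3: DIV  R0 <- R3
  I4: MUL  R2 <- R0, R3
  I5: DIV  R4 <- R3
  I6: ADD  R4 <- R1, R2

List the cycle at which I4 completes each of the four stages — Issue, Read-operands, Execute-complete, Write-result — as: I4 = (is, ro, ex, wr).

I4 = (13, 23, 27, 28)

c1: I1→DIV
c2: I1 RO; I2→ADD
c10: I1 EX
c11: I1 WR R0
c12: I2 RO; I3→DIV
c13: I3 RO; I4→MUL
c14: I2 EX
c15: I2 WR R1
c21: I3 EX
c22: I3 WR R0
c23: I4 RO; I5→DIV
c24: I5 RO
c27: I4 EX
c28: I4 WR R2
c32: I5 EX
c33: I5 WR R4
c34: I6→ADD
c35: I6 RO
c37: I6 EX
c38: I6 WR R4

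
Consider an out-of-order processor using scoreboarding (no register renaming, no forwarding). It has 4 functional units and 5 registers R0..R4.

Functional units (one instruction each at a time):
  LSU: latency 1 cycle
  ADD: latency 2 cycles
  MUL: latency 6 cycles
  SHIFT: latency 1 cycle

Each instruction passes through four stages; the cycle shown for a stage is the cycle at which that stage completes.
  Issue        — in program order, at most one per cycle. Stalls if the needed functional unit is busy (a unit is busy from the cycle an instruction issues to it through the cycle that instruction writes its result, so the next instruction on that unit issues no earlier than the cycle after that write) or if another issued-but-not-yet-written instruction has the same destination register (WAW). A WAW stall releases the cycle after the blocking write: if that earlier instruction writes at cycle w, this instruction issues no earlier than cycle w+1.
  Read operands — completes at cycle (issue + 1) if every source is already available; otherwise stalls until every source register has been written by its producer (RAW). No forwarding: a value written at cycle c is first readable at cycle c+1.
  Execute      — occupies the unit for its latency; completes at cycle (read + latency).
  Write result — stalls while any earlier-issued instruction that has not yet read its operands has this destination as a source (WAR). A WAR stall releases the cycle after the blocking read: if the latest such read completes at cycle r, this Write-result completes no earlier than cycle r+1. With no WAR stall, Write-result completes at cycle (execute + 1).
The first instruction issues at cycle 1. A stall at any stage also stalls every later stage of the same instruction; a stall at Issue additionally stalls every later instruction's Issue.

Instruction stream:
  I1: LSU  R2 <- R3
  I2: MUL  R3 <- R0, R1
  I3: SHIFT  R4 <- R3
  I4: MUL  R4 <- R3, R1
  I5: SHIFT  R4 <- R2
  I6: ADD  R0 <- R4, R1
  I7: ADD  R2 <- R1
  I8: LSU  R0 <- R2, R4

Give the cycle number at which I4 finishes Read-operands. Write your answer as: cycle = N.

cycle = 15

1) issue 1, read 2, done 3, write 4
2) issue 2, read 3, done 9, write 10
3) issue 3, read 11, done 12, write 13  <RAW R3: wait I2 write@10>
4) issue 14, read 15, done 21, write 22  <WAW R4: wait I3 write@13>
5) issue 23, read 24, done 25, write 26  <WAW R4: wait I4 write@22>
6) issue 24, read 27, done 29, write 30  <RAW R4: wait I5 write@26>
7) issue 31, read 32, done 34, write 35  <struct: ADD busy until I6 writes@30>
8) issue 32, read 36, done 37, write 38  <RAW R2: wait I7 write@35>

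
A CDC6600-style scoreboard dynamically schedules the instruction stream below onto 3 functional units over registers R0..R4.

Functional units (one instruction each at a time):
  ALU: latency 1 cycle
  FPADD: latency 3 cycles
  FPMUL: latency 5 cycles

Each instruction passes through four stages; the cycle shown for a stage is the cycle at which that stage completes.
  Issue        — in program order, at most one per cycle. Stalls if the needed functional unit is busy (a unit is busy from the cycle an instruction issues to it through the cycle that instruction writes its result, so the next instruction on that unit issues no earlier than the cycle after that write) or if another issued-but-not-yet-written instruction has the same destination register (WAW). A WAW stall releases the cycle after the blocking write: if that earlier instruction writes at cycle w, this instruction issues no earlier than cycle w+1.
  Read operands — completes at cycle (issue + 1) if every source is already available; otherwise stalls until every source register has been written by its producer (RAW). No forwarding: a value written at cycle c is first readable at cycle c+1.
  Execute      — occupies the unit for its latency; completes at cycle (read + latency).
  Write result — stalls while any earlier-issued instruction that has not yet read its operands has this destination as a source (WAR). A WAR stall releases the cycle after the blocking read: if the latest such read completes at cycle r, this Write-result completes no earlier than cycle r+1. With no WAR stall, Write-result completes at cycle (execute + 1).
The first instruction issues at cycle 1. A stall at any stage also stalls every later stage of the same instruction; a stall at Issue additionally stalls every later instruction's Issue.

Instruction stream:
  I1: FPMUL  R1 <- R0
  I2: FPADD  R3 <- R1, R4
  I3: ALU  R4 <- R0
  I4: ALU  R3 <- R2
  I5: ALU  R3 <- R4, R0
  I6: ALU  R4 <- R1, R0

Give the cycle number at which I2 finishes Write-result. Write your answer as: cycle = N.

c1: I1 issues→FPMUL
c2: I1 reads; I2 issues→FPADD
c3: I3 issues→ALU
c4: I3 reads
c5: I3 exec-done
c7: I1 exec-done
c8: I1 writes R1
c9: I2 reads
c10: I3 writes R4
c12: I2 exec-done
c13: I2 writes R3
c14: I4 issues→ALU
c15: I4 reads
c16: I4 exec-done
c17: I4 writes R3
c18: I5 issues→ALU
c19: I5 reads
c20: I5 exec-done
c21: I5 writes R3
c22: I6 issues→ALU
c23: I6 reads
c24: I6 exec-done
c25: I6 writes R4

cycle = 13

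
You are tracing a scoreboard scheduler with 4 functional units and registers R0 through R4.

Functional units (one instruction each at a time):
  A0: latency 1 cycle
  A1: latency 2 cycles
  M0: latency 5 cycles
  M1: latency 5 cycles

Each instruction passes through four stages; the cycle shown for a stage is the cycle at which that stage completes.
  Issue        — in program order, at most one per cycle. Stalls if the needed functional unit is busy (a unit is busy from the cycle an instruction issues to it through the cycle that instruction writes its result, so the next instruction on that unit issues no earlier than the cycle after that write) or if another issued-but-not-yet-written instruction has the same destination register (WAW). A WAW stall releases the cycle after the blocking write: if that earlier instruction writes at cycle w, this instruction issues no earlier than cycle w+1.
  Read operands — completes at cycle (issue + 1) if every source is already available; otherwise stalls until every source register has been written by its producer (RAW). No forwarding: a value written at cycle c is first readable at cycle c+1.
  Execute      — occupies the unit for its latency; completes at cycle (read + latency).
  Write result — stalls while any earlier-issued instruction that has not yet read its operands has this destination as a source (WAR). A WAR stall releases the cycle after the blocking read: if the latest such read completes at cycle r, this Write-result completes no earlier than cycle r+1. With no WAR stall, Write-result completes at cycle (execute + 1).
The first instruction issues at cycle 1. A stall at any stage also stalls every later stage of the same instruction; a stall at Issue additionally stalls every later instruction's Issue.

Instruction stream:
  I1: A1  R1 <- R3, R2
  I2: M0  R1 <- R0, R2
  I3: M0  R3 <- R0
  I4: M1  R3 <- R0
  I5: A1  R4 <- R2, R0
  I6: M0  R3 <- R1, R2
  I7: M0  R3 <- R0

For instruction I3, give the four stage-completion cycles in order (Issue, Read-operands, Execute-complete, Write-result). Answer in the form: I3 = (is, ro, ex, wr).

I3 = (14, 15, 20, 21)

1) issue 1, read 2, done 4, write 5
2) issue 6, read 7, done 12, write 13  <WAW R1: wait I1 write@5>
3) issue 14, read 15, done 20, write 21  <struct: M0 busy until I2 writes@13>
4) issue 22, read 23, done 28, write 29  <WAW R3: wait I3 write@21>
5) issue 23, read 24, done 26, write 27
6) issue 30, read 31, done 36, write 37  <WAW R3: wait I4 write@29>
7) issue 38, read 39, done 44, write 45  <struct: M0 busy until I6 writes@37>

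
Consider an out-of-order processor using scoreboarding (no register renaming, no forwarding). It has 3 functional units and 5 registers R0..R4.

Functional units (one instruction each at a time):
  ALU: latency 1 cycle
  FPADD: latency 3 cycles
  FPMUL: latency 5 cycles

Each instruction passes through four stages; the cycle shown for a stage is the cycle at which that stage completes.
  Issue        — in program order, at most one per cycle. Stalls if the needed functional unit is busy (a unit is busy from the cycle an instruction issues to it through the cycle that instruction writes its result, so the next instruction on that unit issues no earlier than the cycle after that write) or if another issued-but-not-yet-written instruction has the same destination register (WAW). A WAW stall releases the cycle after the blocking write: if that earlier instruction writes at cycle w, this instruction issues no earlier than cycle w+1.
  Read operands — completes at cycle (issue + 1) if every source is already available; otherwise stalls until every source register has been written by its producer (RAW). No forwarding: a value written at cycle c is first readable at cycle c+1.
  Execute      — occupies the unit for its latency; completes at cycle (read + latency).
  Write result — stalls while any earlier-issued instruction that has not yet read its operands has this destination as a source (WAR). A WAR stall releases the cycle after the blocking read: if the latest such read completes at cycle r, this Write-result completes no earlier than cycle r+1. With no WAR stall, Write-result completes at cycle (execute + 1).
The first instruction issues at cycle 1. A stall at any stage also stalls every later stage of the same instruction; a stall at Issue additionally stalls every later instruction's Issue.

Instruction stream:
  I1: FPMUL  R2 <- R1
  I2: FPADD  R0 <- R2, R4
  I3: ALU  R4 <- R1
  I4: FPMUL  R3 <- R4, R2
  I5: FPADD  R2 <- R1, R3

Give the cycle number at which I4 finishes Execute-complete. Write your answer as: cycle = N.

t=1  I1→FPMUL
t=2  I1 RO · I2→FPADD
t=3  I3→ALU
t=4  I3 RO
t=5  I3 EX
t=7  I1 EX
t=8  I1 WR R2
t=9  I2 RO · I4→FPMUL
t=10  I3 WR R4
t=11  I4 RO
t=12  I2 EX
t=13  I2 WR R0
t=14  I5→FPADD
t=16  I4 EX
t=17  I4 WR R3
t=18  I5 RO
t=21  I5 EX
t=22  I5 WR R2

cycle = 16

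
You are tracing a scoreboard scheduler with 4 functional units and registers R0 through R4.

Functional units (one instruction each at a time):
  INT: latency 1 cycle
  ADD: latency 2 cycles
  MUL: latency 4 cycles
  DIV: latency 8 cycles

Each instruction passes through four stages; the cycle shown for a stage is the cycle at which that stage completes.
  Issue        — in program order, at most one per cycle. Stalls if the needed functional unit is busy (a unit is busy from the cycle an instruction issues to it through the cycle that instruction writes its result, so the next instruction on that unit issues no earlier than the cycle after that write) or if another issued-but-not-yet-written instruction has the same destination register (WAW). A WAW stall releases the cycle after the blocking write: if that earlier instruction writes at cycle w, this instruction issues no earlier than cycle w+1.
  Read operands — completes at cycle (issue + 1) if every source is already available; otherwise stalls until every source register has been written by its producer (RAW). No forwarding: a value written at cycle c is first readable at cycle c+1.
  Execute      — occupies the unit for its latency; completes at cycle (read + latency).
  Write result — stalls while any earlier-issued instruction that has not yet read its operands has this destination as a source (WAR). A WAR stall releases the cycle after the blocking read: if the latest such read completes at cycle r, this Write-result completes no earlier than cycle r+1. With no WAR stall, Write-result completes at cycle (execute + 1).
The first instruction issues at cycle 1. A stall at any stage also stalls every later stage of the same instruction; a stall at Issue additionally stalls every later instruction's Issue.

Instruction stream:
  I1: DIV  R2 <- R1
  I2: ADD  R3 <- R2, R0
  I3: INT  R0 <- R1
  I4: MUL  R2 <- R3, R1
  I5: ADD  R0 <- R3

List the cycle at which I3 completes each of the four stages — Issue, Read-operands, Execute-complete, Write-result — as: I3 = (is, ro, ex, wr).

I3 = (3, 4, 5, 13)

I1 -> (1, 2, 10, 11)
I2 -> (2, 12, 14, 15)  // RAW R2: wait I1 write@11
I3 -> (3, 4, 5, 13)  // WAR R0: wait I2 read@12
I4 -> (12, 16, 20, 21)  // WAW R2: wait I1 write@11, RAW R3: wait I2 write@15
I5 -> (16, 17, 19, 20)  // struct: ADD busy until I2 writes@15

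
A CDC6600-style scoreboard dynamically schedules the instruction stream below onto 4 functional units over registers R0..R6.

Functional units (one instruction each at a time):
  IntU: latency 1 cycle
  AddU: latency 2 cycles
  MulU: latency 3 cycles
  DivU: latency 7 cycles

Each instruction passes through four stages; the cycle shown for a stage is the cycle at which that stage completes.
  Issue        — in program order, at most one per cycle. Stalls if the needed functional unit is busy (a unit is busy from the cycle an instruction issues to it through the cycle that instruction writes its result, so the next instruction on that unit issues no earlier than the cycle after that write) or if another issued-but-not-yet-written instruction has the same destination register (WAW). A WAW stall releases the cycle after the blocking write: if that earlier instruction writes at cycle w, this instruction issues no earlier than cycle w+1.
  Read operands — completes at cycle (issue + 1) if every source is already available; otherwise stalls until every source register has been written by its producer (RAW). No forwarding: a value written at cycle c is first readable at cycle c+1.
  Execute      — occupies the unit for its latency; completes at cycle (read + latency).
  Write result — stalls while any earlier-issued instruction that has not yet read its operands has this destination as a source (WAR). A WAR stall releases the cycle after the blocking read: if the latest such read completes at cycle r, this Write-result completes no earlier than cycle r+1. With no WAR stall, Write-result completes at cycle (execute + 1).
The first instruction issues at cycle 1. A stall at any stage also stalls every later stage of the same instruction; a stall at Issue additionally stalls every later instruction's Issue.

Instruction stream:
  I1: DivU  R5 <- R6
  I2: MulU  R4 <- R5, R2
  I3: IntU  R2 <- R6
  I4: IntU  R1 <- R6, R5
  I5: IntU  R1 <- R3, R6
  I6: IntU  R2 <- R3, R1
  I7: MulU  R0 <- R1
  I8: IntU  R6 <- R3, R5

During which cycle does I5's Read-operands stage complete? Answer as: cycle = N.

cycle = 18

1) issue 1, read 2, done 9, write 10
2) issue 2, read 11, done 14, write 15  <RAW R5: wait I1 write@10>
3) issue 3, read 4, done 5, write 12  <WAR R2: wait I2 read@11>
4) issue 13, read 14, done 15, write 16  <struct: IntU busy until I3 writes@12>
5) issue 17, read 18, done 19, write 20  <struct: IntU busy until I4 writes@16>
6) issue 21, read 22, done 23, write 24  <struct: IntU busy until I5 writes@20>
7) issue 22, read 23, done 26, write 27
8) issue 25, read 26, done 27, write 28  <struct: IntU busy until I6 writes@24>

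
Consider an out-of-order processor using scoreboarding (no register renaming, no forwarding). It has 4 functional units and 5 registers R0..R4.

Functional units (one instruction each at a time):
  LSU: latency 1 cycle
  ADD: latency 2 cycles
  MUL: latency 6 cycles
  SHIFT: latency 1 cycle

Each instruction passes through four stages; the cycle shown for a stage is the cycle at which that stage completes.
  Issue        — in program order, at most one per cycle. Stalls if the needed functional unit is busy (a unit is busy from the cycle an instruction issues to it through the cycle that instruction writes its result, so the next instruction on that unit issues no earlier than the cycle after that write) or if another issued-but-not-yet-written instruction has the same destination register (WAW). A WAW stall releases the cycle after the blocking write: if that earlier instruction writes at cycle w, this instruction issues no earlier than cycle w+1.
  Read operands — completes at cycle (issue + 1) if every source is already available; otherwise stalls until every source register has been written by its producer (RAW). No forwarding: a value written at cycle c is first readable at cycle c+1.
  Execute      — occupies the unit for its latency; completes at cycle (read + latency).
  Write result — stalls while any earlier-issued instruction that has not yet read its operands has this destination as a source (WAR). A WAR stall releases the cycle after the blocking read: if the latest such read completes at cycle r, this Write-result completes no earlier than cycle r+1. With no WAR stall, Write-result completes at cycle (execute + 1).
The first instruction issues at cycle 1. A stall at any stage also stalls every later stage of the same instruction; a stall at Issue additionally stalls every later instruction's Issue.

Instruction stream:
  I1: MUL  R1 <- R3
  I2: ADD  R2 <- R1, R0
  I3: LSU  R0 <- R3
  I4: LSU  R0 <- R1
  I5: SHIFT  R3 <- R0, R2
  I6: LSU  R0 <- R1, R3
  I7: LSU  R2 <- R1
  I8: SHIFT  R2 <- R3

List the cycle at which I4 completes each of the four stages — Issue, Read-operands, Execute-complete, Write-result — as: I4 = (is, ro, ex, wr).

I4 = (12, 13, 14, 15)

c1: I1 dispatched to MUL
c2: I1 operands ready · I2 dispatched to ADD
c3: I3 dispatched to LSU
c4: I3 operands ready
c5: I3 complete
c8: I1 complete
c9: R1←I1
c10: I2 operands ready
c11: R0←I3
c12: I2 complete · I4 dispatched to LSU
c13: R2←I2 · I4 operands ready · I5 dispatched to SHIFT
c14: I4 complete
c15: R0←I4
c16: I5 operands ready · I6 dispatched to LSU
c17: I5 complete
c18: R3←I5
c19: I6 operands ready
c20: I6 complete
c21: R0←I6
c22: I7 dispatched to LSU
c23: I7 operands ready
c24: I7 complete
c25: R2←I7
c26: I8 dispatched to SHIFT
c27: I8 operands ready
c28: I8 complete
c29: R2←I8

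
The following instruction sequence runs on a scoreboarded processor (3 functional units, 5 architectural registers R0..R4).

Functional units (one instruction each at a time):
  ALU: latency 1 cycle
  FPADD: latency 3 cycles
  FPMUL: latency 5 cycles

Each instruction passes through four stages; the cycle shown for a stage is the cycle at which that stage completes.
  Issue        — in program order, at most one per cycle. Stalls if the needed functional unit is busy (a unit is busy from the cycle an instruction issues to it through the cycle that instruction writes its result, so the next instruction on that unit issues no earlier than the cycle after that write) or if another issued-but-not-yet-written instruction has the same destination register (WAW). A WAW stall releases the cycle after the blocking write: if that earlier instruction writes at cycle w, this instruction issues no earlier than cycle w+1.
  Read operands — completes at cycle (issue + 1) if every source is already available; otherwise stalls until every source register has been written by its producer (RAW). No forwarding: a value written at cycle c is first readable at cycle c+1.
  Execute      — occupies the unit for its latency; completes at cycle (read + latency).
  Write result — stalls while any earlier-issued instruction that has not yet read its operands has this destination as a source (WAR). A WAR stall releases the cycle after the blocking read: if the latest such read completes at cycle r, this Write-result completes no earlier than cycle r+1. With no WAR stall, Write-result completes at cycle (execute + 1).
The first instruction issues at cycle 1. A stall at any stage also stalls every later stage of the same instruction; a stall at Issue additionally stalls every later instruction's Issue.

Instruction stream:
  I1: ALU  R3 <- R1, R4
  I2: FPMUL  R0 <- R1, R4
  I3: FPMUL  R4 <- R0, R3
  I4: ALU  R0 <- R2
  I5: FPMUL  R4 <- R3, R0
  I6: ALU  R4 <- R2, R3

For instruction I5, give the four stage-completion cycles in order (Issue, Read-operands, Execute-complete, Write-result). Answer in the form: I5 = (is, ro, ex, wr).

[I1] 1/2/3/4
[I2] 2/3/8/9
[I3] 10/11/16/17  (struct: FPMUL busy until I2 writes@9)
[I4] 11/12/13/14
[I5] 18/19/24/25  (struct: FPMUL busy until I3 writes@17)
[I6] 26/27/28/29  (WAW R4: wait I5 write@25)

I5 = (18, 19, 24, 25)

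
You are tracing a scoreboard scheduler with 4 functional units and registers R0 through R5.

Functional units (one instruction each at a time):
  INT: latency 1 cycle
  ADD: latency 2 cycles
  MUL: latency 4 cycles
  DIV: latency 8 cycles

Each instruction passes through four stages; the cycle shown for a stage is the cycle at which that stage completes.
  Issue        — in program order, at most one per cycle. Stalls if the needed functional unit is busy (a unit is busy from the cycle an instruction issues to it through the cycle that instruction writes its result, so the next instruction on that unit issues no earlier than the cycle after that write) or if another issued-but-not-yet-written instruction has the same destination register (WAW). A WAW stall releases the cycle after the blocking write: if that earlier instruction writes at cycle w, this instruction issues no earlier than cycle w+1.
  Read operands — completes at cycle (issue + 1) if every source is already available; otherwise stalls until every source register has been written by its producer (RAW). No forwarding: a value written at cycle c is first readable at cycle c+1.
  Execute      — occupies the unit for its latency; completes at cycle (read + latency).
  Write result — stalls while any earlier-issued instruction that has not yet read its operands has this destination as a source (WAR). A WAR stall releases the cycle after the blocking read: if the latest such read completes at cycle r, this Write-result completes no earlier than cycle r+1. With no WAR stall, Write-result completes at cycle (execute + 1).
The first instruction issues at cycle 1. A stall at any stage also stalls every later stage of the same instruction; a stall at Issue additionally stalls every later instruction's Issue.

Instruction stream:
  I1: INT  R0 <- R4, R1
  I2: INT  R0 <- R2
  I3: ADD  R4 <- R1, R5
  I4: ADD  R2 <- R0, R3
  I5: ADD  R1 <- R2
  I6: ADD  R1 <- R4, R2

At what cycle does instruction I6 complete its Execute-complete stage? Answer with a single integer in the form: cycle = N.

cycle = 24

c1: I1 dispatched to INT
c2: I1 operands ready
c3: I1 complete
c4: R0←I1
c5: I2 dispatched to INT
c6: I2 operands ready, I3 dispatched to ADD
c7: I2 complete, I3 operands ready
c8: R0←I2
c9: I3 complete
c10: R4←I3
c11: I4 dispatched to ADD
c12: I4 operands ready
c14: I4 complete
c15: R2←I4
c16: I5 dispatched to ADD
c17: I5 operands ready
c19: I5 complete
c20: R1←I5
c21: I6 dispatched to ADD
c22: I6 operands ready
c24: I6 complete
c25: R1←I6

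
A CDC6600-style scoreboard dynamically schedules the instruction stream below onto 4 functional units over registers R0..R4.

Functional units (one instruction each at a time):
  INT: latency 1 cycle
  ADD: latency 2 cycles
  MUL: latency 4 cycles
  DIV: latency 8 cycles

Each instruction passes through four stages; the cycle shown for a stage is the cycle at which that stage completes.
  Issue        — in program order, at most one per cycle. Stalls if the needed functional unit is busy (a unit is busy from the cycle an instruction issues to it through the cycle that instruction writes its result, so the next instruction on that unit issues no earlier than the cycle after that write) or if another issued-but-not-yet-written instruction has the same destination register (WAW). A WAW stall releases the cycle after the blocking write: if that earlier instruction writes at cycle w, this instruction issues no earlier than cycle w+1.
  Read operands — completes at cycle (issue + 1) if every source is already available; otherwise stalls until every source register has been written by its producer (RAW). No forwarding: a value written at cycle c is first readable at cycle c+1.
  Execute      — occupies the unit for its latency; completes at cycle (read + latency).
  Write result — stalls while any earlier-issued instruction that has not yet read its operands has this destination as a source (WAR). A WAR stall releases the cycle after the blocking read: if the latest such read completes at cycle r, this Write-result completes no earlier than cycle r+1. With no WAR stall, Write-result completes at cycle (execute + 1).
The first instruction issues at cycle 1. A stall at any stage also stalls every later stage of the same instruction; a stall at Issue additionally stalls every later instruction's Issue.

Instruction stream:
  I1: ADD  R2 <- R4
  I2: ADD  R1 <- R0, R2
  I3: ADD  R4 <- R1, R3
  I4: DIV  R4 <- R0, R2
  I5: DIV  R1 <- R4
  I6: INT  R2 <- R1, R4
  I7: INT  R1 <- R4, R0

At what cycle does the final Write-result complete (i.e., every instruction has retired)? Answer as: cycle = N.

cycle = 44

[1] issue I1 (ADD)
[2] I1 read-ops
[4] I1 finished on ADD
[5] I1→R2
[6] issue I2 (ADD)
[7] I2 read-ops
[9] I2 finished on ADD
[10] I2→R1
[11] issue I3 (ADD)
[12] I3 read-ops
[14] I3 finished on ADD
[15] I3→R4
[16] issue I4 (DIV)
[17] I4 read-ops
[25] I4 finished on DIV
[26] I4→R4
[27] issue I5 (DIV)
[28] I5 read-ops | issue I6 (INT)
[36] I5 finished on DIV
[37] I5→R1
[38] I6 read-ops
[39] I6 finished on INT
[40] I6→R2
[41] issue I7 (INT)
[42] I7 read-ops
[43] I7 finished on INT
[44] I7→R1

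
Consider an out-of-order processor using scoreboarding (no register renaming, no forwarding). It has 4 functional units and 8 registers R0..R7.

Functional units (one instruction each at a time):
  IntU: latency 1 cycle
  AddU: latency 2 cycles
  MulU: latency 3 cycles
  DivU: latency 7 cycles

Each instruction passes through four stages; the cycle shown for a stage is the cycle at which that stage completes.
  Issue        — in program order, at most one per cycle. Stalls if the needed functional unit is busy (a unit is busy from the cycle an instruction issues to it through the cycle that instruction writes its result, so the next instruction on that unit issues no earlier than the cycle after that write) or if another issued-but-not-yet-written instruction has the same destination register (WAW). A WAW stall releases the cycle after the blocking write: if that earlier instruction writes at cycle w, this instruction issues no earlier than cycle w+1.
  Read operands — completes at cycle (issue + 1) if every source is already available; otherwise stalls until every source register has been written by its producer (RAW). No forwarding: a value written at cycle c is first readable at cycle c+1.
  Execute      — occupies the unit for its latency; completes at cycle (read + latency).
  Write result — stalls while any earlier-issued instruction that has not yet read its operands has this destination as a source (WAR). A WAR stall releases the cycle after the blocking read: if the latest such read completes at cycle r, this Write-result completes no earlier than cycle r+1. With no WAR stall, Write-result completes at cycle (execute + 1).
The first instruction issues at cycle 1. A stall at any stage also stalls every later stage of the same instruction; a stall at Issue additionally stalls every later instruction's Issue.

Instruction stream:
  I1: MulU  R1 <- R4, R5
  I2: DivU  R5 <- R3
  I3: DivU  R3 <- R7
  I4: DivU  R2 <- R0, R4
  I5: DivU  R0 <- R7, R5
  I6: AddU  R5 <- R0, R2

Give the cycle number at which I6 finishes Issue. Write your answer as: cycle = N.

cycle = 33

1) issue 1, read 2, done 5, write 6
2) issue 2, read 3, done 10, write 11
3) issue 12, read 13, done 20, write 21  <struct: DivU busy until I2 writes@11>
4) issue 22, read 23, done 30, write 31  <struct: DivU busy until I3 writes@21>
5) issue 32, read 33, done 40, write 41  <struct: DivU busy until I4 writes@31>
6) issue 33, read 42, done 44, write 45  <RAW R0: wait I5 write@41>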